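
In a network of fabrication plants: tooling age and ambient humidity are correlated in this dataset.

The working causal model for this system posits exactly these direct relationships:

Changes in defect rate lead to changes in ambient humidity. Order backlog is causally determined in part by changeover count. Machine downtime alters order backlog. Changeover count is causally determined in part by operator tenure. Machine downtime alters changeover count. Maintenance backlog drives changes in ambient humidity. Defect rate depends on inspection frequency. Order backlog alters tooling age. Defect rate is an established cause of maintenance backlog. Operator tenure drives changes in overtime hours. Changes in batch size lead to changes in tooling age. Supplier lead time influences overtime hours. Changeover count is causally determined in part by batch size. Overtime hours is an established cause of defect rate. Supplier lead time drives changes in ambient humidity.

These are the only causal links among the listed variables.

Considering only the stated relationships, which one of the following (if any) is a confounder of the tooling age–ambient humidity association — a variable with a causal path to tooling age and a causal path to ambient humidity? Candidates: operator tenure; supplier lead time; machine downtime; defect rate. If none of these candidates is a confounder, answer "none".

Operator tenure causes tooling age (operator tenure → changeover count → order backlog → tooling age) and also causes ambient humidity (operator tenure → overtime hours → defect rate → ambient humidity); it is a common cause of both.
Each of the other candidates lacks a causal path to at least one of tooling age and ambient humidity, so they do not confound the relationship.

operator tenure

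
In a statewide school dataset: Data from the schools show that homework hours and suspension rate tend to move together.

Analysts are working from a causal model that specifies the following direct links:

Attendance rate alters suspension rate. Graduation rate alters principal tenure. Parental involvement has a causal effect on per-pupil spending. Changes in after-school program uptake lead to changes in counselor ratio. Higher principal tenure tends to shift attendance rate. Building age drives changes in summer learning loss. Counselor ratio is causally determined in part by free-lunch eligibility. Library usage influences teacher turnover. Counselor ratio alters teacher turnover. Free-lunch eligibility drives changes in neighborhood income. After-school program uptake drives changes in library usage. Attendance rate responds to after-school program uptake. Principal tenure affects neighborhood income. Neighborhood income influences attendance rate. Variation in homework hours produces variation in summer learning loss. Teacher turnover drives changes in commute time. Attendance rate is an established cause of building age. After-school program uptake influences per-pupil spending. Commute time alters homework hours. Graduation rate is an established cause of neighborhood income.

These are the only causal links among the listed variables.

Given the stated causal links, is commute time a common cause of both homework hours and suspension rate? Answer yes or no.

Commute time has no stated causal path to suspension rate. A confounder must cause both variables, so commute time does not qualify.

no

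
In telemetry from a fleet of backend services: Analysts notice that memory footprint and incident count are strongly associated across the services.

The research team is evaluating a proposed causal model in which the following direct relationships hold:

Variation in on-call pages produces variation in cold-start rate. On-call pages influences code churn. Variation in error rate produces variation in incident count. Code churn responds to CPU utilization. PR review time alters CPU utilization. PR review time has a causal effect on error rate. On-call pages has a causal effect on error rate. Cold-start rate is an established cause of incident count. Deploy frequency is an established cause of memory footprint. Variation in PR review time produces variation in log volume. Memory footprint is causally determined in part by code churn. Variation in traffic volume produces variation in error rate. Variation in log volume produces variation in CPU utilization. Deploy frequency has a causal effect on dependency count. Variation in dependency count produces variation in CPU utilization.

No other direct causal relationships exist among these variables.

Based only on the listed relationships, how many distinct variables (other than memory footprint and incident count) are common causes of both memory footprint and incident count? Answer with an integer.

The common causes are: PR review time (to memory footprint via PR review time → CPU utilization → code churn → memory footprint; to incident count via PR review time → error rate → incident count); on-call pages (to memory footprint via on-call pages → code churn → memory footprint; to incident count via on-call pages → error rate → incident count).
Every other variable lacks a causal path to at least one of memory footprint and incident count.

2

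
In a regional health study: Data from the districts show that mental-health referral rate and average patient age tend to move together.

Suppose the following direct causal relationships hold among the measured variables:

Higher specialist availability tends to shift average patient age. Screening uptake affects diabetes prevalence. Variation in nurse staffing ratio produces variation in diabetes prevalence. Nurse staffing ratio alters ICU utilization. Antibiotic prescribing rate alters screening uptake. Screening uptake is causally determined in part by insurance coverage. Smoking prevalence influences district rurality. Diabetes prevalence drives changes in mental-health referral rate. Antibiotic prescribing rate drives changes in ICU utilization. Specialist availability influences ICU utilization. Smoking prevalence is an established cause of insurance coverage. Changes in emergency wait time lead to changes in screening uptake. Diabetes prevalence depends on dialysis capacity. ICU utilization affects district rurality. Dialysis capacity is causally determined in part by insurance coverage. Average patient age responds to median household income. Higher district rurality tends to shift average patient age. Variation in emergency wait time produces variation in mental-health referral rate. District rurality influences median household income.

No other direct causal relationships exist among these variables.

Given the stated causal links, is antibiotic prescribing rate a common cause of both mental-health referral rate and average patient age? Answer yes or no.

Antibiotic prescribing rate has a causal path to mental-health referral rate (antibiotic prescribing rate → screening uptake → diabetes prevalence → mental-health referral rate) and to average patient age (antibiotic prescribing rate → ICU utilization → district rurality → average patient age), so it is a common cause of both — a confounder.

yes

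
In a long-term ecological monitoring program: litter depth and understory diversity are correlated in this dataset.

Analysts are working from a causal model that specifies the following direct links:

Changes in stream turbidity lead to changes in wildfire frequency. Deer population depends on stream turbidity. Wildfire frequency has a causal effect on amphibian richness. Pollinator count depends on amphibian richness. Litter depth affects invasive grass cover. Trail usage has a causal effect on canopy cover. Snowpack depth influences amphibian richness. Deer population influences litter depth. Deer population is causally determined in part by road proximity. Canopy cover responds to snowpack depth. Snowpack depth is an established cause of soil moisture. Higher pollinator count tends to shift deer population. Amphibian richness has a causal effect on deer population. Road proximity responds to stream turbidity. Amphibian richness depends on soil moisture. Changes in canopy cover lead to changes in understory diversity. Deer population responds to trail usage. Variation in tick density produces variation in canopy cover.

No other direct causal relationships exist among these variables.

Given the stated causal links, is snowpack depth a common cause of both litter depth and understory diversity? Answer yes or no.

yes

Snowpack depth has a causal path to litter depth (snowpack depth → amphibian richness → deer population → litter depth) and to understory diversity (snowpack depth → canopy cover → understory diversity), so it is a common cause of both — a confounder.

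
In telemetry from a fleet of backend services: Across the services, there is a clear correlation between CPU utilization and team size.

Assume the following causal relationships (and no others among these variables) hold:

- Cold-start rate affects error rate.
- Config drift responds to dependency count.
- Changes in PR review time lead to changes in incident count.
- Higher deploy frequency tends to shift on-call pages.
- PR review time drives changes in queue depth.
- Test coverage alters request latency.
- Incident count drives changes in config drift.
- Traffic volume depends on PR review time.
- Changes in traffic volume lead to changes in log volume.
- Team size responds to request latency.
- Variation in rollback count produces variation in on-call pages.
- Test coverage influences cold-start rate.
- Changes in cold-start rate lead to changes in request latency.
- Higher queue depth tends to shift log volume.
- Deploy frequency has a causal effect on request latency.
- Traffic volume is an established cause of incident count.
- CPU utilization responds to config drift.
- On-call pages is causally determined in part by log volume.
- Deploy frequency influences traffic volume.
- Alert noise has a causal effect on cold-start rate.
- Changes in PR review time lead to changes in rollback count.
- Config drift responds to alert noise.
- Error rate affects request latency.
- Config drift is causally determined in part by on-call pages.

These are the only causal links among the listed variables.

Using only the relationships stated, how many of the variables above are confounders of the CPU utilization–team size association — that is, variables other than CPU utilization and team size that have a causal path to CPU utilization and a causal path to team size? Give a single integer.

The common causes are: alert noise (to CPU utilization via alert noise → config drift → CPU utilization; to team size via alert noise → cold-start rate → request latency → team size); deploy frequency (to CPU utilization via deploy frequency → on-call pages → config drift → CPU utilization; to team size via deploy frequency → request latency → team size).
Every other variable lacks a causal path to at least one of CPU utilization and team size.

2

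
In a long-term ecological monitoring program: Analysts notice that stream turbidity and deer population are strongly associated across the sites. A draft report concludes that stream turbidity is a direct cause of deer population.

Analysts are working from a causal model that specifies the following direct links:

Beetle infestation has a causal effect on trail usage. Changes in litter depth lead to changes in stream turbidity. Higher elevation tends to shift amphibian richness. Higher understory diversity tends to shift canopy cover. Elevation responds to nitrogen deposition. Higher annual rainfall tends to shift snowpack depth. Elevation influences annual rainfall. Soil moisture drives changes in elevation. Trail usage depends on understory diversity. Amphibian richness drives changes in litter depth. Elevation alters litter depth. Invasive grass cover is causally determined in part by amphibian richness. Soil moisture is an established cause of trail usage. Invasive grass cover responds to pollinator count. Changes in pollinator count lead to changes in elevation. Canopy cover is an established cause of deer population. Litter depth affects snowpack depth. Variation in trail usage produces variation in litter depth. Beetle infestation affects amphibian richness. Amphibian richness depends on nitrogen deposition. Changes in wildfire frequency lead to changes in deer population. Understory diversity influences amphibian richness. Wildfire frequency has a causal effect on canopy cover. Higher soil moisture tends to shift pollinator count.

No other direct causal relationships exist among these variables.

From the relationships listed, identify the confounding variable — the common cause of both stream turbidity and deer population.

understory diversity

Understory diversity has a causal path to stream turbidity (understory diversity → trail usage → litter depth → stream turbidity) and a separate causal path to deer population (understory diversity → canopy cover → deer population), so it is a common cause of both.
No stated relationship gives stream turbidity a causal route to deer population, so the correlation is explained by the shared upstream cause rather than a direct effect.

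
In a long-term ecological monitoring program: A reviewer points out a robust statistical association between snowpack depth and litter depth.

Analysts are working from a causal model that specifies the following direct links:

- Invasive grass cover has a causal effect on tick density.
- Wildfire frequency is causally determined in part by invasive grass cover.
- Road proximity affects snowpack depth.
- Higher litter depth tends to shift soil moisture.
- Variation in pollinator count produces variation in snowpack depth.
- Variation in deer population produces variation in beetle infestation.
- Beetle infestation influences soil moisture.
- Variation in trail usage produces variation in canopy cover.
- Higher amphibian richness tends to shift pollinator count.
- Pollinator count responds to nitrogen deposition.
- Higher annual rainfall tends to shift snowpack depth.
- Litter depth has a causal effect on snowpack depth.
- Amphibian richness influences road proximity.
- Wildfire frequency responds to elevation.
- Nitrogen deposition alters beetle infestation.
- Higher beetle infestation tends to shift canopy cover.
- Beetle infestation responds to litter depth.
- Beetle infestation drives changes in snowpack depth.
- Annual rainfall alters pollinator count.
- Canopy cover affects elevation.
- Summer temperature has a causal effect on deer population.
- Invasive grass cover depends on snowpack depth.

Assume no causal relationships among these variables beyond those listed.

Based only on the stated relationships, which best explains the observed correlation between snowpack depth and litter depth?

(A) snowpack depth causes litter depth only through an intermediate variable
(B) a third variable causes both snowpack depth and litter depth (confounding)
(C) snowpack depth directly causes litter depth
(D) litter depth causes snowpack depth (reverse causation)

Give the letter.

D

The stated link runs litter depth → snowpack depth; snowpack depth has no causal path to litter depth. No variable causes both, so confounding is ruled out. The correlation reflects reverse causation.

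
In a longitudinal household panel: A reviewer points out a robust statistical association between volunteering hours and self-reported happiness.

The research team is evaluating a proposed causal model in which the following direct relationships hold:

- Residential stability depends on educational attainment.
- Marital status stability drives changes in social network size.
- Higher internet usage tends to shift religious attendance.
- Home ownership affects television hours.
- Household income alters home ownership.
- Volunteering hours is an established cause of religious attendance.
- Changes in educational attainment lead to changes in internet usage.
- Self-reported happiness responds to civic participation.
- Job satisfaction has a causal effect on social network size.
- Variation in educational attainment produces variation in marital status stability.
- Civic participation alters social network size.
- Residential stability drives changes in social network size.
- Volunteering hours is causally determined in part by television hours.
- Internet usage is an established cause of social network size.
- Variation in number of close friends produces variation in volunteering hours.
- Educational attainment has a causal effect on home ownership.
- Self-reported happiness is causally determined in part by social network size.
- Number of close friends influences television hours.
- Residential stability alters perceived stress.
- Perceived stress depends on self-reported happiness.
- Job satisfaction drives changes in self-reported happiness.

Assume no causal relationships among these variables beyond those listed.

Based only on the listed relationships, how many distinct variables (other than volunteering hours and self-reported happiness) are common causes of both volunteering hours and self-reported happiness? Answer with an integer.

1

The common causes are: educational attainment (to volunteering hours via educational attainment → home ownership → television hours → volunteering hours; to self-reported happiness via educational attainment → residential stability → social network size → self-reported happiness).
Every other variable lacks a causal path to at least one of volunteering hours and self-reported happiness.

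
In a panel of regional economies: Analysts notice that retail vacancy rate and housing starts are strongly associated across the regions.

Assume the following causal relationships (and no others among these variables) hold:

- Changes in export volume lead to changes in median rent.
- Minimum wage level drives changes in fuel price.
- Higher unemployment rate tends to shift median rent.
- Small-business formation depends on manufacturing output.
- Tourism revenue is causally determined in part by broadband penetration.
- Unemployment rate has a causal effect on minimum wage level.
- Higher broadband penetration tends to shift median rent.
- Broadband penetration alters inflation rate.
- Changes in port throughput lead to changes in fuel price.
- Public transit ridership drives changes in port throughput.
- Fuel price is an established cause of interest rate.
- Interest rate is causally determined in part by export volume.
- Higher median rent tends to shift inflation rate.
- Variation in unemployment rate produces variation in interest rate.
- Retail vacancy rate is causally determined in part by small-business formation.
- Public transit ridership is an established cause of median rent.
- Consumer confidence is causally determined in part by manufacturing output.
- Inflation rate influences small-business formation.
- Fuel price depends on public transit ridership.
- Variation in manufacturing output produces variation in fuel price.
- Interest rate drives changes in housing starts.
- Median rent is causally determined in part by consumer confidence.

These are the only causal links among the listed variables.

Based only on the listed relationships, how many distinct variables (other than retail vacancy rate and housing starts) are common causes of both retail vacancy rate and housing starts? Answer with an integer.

The common causes are: export volume (to retail vacancy rate via export volume → median rent → inflation rate → small-business formation → retail vacancy rate; to housing starts via export volume → interest rate → housing starts); manufacturing output (to retail vacancy rate via manufacturing output → small-business formation → retail vacancy rate; to housing starts via manufacturing output → fuel price → interest rate → housing starts); public transit ridership (to retail vacancy rate via public transit ridership → median rent → inflation rate → small-business formation → retail vacancy rate; to housing starts via public transit ridership → fuel price → interest rate → housing starts); unemployment rate (to retail vacancy rate via unemployment rate → median rent → inflation rate → small-business formation → retail vacancy rate; to housing starts via unemployment rate → interest rate → housing starts).
Every other variable lacks a causal path to at least one of retail vacancy rate and housing starts.

4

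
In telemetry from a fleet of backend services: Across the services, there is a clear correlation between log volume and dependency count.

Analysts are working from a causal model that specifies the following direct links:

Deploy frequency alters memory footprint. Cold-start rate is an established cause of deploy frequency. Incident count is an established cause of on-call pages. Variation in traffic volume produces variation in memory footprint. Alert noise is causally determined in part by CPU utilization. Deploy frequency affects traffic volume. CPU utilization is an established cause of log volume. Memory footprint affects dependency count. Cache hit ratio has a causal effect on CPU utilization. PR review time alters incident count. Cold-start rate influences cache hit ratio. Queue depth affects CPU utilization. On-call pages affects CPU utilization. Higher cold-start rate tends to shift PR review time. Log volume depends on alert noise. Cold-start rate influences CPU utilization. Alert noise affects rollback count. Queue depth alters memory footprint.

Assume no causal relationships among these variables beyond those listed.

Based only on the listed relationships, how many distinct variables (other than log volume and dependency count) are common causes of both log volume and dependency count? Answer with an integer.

The common causes are: cold-start rate (to log volume via cold-start rate → CPU utilization → log volume; to dependency count via cold-start rate → deploy frequency → memory footprint → dependency count); queue depth (to log volume via queue depth → CPU utilization → log volume; to dependency count via queue depth → memory footprint → dependency count).
Every other variable lacks a causal path to at least one of log volume and dependency count.

2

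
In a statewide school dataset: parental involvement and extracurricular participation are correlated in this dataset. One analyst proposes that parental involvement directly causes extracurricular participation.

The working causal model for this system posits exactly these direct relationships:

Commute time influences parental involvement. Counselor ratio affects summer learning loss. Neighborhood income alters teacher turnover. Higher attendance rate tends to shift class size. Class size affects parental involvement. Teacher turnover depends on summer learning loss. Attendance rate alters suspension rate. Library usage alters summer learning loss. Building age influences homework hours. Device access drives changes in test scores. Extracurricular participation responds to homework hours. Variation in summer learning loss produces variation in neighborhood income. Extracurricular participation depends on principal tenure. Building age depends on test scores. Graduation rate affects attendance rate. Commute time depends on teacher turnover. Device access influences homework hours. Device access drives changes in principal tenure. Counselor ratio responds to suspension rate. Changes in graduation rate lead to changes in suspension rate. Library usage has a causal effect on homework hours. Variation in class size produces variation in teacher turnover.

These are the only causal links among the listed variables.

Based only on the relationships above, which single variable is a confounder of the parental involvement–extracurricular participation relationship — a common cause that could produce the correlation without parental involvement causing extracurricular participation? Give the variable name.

Library usage has a causal path to parental involvement (library usage → summer learning loss → teacher turnover → commute time → parental involvement) and a separate causal path to extracurricular participation (library usage → homework hours → extracurricular participation), so it is a common cause of both.
No stated relationship gives parental involvement a causal route to extracurricular participation, so the correlation is explained by the shared upstream cause rather than a direct effect.

library usage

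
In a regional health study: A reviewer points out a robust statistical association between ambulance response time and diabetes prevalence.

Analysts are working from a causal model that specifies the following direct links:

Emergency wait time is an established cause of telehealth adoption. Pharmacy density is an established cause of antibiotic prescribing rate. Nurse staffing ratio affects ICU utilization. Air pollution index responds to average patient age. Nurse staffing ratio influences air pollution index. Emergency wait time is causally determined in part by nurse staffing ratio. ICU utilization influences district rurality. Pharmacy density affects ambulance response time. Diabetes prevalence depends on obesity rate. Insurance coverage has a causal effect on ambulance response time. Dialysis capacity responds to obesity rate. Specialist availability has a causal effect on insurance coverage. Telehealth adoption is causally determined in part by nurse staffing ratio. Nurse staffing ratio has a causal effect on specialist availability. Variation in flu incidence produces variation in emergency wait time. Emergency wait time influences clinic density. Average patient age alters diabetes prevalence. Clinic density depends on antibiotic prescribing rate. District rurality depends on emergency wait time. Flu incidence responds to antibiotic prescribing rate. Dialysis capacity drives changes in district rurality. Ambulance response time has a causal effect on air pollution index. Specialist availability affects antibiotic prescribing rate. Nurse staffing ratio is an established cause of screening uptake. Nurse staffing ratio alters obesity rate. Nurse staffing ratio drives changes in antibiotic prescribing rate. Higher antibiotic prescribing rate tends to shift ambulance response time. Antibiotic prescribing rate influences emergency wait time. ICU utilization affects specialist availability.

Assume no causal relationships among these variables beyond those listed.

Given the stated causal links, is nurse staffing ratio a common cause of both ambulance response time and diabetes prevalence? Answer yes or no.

yes

Nurse staffing ratio has a causal path to ambulance response time (nurse staffing ratio → antibiotic prescribing rate → ambulance response time) and to diabetes prevalence (nurse staffing ratio → obesity rate → diabetes prevalence), so it is a common cause of both — a confounder.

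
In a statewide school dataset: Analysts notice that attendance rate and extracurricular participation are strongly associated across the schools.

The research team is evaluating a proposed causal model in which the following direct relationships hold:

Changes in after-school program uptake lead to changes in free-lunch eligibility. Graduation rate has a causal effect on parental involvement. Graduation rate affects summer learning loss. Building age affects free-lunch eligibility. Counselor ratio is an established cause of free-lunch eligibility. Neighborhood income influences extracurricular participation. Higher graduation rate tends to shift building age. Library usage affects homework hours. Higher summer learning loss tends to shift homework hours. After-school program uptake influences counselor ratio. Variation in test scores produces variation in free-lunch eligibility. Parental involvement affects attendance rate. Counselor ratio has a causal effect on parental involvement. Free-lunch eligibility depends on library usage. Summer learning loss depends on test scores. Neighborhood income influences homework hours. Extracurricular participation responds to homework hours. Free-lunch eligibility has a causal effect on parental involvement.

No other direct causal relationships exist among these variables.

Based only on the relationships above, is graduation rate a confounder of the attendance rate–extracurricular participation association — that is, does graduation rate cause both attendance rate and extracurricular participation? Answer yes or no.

Graduation rate has a causal path to attendance rate (graduation rate → parental involvement → attendance rate) and to extracurricular participation (graduation rate → summer learning loss → homework hours → extracurricular participation), so it is a common cause of both — a confounder.

yes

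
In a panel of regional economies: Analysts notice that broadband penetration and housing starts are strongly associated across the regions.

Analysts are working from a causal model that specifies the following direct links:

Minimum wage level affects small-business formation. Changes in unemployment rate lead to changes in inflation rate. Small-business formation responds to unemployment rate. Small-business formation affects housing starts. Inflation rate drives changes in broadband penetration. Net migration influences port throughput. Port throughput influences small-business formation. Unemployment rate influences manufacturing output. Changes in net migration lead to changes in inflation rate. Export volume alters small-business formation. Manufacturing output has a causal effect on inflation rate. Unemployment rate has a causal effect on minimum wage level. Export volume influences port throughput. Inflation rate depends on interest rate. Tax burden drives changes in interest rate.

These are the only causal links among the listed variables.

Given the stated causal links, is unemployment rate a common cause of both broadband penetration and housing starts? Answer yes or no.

yes

Unemployment rate has a causal path to broadband penetration (unemployment rate → inflation rate → broadband penetration) and to housing starts (unemployment rate → small-business formation → housing starts), so it is a common cause of both — a confounder.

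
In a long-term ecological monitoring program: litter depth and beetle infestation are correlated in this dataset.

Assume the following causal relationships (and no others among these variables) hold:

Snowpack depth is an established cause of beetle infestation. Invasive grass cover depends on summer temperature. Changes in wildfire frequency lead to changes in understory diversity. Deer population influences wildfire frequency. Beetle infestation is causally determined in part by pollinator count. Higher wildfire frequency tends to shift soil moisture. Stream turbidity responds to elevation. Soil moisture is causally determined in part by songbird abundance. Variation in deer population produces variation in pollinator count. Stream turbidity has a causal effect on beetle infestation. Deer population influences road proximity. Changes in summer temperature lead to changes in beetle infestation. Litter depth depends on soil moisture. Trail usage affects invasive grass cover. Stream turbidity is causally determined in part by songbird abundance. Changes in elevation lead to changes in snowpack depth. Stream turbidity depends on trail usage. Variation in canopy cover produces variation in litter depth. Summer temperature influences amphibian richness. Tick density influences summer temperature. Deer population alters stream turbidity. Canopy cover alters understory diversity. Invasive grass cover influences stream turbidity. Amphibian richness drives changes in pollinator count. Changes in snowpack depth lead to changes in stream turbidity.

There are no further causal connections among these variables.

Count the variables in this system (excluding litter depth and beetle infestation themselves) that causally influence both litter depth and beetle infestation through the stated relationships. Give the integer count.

2

The common causes are: deer population (to litter depth via deer population → wildfire frequency → soil moisture → litter depth; to beetle infestation via deer population → pollinator count → beetle infestation); songbird abundance (to litter depth via songbird abundance → soil moisture → litter depth; to beetle infestation via songbird abundance → stream turbidity → beetle infestation).
Every other variable lacks a causal path to at least one of litter depth and beetle infestation.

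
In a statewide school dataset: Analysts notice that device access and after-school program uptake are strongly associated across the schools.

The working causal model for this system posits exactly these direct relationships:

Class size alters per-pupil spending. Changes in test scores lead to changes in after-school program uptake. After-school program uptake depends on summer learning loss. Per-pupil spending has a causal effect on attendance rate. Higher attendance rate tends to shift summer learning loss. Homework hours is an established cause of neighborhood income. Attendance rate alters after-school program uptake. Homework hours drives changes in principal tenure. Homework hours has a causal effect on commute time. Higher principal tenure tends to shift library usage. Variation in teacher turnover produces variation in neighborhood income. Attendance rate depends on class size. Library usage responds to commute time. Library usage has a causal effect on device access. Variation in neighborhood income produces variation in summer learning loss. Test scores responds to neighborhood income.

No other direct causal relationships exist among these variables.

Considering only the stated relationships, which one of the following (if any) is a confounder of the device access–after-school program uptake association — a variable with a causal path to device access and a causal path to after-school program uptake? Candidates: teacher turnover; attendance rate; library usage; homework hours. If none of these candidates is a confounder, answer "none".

homework hours

Homework hours causes device access (homework hours → principal tenure → library usage → device access) and also causes after-school program uptake (homework hours → neighborhood income → summer learning loss → after-school program uptake); it is a common cause of both.
Each of the other candidates lacks a causal path to at least one of device access and after-school program uptake, so they do not confound the relationship.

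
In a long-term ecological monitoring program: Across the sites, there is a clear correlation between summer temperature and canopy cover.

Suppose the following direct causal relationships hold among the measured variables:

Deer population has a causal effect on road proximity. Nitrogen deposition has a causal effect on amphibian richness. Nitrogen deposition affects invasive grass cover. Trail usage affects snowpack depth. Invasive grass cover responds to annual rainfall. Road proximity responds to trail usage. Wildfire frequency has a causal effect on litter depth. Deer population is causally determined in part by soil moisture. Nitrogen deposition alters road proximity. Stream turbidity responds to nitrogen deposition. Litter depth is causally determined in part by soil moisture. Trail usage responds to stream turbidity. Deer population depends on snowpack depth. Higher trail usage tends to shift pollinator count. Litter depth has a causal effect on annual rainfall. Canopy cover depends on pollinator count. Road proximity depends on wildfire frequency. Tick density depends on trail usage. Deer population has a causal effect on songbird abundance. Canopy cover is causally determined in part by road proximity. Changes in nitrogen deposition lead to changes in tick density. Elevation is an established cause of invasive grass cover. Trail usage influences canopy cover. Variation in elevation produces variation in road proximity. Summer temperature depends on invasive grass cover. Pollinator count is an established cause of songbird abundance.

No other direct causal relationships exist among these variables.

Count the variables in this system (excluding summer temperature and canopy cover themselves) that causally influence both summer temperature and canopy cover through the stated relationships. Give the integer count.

4

The common causes are: elevation (to summer temperature via elevation → invasive grass cover → summer temperature; to canopy cover via elevation → road proximity → canopy cover); nitrogen deposition (to summer temperature via nitrogen deposition → invasive grass cover → summer temperature; to canopy cover via nitrogen deposition → road proximity → canopy cover); soil moisture (to summer temperature via soil moisture → litter depth → annual rainfall → invasive grass cover → summer temperature; to canopy cover via soil moisture → deer population → road proximity → canopy cover); wildfire frequency (to summer temperature via wildfire frequency → litter depth → annual rainfall → invasive grass cover → summer temperature; to canopy cover via wildfire frequency → road proximity → canopy cover).
Every other variable lacks a causal path to at least one of summer temperature and canopy cover.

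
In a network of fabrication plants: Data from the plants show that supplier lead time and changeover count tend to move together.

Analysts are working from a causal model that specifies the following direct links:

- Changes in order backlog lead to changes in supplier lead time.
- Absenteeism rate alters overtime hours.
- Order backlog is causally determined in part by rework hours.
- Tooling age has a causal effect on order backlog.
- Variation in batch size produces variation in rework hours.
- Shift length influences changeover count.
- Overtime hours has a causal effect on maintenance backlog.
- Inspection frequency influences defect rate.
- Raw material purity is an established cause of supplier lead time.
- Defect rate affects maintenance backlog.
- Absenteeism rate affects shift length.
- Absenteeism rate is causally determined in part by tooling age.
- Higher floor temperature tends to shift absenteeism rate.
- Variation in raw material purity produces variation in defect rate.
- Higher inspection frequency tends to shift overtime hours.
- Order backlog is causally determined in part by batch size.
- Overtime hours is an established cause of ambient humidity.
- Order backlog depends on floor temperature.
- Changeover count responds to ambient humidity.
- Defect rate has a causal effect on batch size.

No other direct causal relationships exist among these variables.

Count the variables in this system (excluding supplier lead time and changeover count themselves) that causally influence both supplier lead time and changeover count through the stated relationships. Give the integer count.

3

The common causes are: floor temperature (to supplier lead time via floor temperature → order backlog → supplier lead time; to changeover count via floor temperature → absenteeism rate → shift length → changeover count); inspection frequency (to supplier lead time via inspection frequency → defect rate → batch size → order backlog → supplier lead time; to changeover count via inspection frequency → overtime hours → ambient humidity → changeover count); tooling age (to supplier lead time via tooling age → order backlog → supplier lead time; to changeover count via tooling age → absenteeism rate → shift length → changeover count).
Every other variable lacks a causal path to at least one of supplier lead time and changeover count.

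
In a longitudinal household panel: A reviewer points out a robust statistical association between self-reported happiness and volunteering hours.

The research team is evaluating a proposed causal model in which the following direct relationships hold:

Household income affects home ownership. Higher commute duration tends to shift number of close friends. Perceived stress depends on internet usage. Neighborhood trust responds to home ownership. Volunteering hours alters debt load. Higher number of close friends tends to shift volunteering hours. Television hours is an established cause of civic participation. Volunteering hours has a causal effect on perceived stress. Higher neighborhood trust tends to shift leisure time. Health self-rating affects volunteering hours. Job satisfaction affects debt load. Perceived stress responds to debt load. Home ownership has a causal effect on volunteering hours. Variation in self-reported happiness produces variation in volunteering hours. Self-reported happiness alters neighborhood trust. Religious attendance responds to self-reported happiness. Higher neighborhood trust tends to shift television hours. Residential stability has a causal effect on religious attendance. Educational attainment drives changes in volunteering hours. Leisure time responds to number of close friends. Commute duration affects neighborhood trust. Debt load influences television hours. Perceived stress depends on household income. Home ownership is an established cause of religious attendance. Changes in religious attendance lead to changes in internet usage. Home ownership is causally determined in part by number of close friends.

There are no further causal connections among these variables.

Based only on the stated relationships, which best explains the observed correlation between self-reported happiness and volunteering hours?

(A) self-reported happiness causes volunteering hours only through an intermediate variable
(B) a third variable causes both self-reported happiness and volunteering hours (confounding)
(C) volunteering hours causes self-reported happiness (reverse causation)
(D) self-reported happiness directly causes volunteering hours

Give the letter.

There is a stated direct causal link self-reported happiness → volunteering hours, and no variable causes both self-reported happiness and volunteering hours, so the correlation reflects direct causation.

D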